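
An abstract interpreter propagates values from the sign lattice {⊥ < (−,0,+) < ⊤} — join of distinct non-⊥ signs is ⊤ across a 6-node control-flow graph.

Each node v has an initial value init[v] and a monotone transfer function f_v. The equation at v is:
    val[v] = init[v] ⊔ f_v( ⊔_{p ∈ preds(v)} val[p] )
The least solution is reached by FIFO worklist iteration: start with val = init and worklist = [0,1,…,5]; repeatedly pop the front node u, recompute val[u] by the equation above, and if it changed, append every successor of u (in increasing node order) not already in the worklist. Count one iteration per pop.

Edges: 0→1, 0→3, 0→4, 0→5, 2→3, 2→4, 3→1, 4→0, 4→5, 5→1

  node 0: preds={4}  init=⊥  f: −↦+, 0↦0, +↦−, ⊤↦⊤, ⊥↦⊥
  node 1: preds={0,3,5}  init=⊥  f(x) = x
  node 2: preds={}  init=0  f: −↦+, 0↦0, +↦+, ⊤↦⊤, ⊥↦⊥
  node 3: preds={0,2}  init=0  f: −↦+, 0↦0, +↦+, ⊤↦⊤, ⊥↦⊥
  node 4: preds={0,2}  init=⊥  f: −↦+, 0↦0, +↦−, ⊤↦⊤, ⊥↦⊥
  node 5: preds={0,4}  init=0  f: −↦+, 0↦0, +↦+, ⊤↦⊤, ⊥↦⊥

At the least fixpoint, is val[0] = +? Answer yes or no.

no

Worklist (11 pops):
  #1 pop 0: in=⊥ → ⊥ (no change)
  #2 pop 1: in=0 → 0 (was ⊥); enqueue []
  #3 pop 2: in=⊥ → 0 (no change)
  #4 pop 3: in=0 → 0 (no change)
  #5 pop 4: in=0 → 0 (was ⊥); enqueue [0]
  #6 pop 5: in=0 → 0 (no change)
  #7 pop 0: in=0 → 0 (was ⊥); enqueue [1,3,4,5]
  #8 pop 1: in=0 → 0 (no change)
  #9 pop 3: in=0 → 0 (no change)
  #10 pop 4: in=0 → 0 (no change)
  #11 pop 5: in=0 → 0 (no change)

Fixpoint:
  val[0] = 0
  val[1] = 0
  val[2] = 0
  val[3] = 0
  val[4] = 0
  val[5] = 0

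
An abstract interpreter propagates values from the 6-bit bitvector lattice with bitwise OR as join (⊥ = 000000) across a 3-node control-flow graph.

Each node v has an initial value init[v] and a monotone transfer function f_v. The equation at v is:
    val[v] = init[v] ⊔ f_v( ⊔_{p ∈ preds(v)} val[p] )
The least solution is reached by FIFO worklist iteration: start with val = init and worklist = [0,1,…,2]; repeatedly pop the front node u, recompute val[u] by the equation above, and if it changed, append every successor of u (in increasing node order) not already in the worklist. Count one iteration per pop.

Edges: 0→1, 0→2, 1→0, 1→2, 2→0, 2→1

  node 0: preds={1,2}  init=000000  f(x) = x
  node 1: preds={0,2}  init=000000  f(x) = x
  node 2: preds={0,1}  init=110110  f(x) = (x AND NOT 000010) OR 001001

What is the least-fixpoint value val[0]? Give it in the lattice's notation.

111111

Iteration log — 7 steps:
  step 1. node 0  ⊔preds=110110  new=110110  old=000000  +wl: 
  step 2. node 1  ⊔preds=110110  new=110110  old=000000  +wl: 0
  step 3. node 2  ⊔preds=110110  new=111111  old=110110  +wl: 1
  step 4. node 0  ⊔preds=111111  new=111111  old=110110  +wl: 2
  step 5. node 1  ⊔preds=111111  new=111111  old=110110  +wl: 0
  step 6. node 2  ⊔preds=111111  new=111111  stable
  step 7. node 0  ⊔preds=111111  new=111111  stable

Least fixpoint reached:
  node 0: 111111
  node 1: 111111
  node 2: 111111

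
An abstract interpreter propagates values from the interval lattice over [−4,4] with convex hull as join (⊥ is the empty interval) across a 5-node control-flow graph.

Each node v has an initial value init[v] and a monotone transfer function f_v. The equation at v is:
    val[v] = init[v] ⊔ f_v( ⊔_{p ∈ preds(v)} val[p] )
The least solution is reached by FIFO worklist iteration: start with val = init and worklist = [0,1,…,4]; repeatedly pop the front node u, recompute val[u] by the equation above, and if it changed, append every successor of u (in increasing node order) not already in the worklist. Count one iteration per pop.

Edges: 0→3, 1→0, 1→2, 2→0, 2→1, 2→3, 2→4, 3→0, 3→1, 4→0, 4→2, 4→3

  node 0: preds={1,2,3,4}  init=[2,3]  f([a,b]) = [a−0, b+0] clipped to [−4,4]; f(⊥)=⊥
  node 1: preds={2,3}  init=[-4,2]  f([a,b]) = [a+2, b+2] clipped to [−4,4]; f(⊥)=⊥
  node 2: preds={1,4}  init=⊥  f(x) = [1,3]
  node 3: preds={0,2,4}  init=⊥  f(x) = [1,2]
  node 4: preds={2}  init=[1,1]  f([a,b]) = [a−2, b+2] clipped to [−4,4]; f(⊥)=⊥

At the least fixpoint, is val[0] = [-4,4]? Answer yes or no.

Iteration log — 10 steps:
  step 1. node 0  ⊔preds=[-4,2]  new=[-4,3]  old=[2,3]  +wl: 
  step 2. node 1  ⊔preds=⊥  new=[-4,2]  stable
  step 3. node 2  ⊔preds=[-4,2]  new=[1,3]  old=⊥  +wl: 0,1
  step 4. node 3  ⊔preds=[-4,3]  new=[1,2]  old=⊥  +wl: 
  step 5. node 4  ⊔preds=[1,3]  new=[-1,4]  old=[1,1]  +wl: 2,3
  step 6. node 0  ⊔preds=[-4,4]  new=[-4,4]  old=[-4,3]  +wl: 
  step 7. node 1  ⊔preds=[1,3]  new=[-4,4]  old=[-4,2]  +wl: 0
  step 8. node 2  ⊔preds=[-4,4]  new=[1,3]  stable
  step 9. node 3  ⊔preds=[-4,4]  new=[1,2]  stable
  step 10. node 0  ⊔preds=[-4,4]  new=[-4,4]  stable

Least fixpoint reached:
  node 0: [-4,4]
  node 1: [-4,4]
  node 2: [1,3]
  node 3: [1,2]
  node 4: [-1,4]

yes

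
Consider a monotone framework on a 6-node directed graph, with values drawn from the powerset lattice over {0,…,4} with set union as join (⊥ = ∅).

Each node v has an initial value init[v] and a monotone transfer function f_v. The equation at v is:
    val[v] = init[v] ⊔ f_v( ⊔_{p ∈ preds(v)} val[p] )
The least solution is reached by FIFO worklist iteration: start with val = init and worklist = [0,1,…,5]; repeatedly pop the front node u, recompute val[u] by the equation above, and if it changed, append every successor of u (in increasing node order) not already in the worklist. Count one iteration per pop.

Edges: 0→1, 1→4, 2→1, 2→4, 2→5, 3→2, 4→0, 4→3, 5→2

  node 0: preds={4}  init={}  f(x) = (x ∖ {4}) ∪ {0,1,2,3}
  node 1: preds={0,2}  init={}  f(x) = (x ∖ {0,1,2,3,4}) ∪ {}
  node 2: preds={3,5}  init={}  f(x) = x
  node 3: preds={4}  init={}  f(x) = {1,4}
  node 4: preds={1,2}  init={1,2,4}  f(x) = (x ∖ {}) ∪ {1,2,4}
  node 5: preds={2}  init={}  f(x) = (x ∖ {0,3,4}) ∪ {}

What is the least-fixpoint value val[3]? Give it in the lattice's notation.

Iteration log — 11 steps:
  step 1. node 0  ⊔preds={1,2,4}  new={0,1,2,3}  old={}  +wl: 
  step 2. node 1  ⊔preds={0,1,2,3}  new={}  stable
  step 3. node 2  ⊔preds={}  new={}  stable
  step 4. node 3  ⊔preds={1,2,4}  new={1,4}  old={}  +wl: 2
  step 5. node 4  ⊔preds={}  new={1,2,4}  stable
  step 6. node 5  ⊔preds={}  new={}  stable
  step 7. node 2  ⊔preds={1,4}  new={1,4}  old={}  +wl: 1,4,5
  step 8. node 1  ⊔preds={0,1,2,3,4}  new={}  stable
  step 9. node 4  ⊔preds={1,4}  new={1,2,4}  stable
  step 10. node 5  ⊔preds={1,4}  new={1}  old={}  +wl: 2
  step 11. node 2  ⊔preds={1,4}  new={1,4}  stable

Least fixpoint reached:
  node 0: {0,1,2,3}
  node 1: {}
  node 2: {1,4}
  node 3: {1,4}
  node 4: {1,2,4}
  node 5: {1}

{1,4}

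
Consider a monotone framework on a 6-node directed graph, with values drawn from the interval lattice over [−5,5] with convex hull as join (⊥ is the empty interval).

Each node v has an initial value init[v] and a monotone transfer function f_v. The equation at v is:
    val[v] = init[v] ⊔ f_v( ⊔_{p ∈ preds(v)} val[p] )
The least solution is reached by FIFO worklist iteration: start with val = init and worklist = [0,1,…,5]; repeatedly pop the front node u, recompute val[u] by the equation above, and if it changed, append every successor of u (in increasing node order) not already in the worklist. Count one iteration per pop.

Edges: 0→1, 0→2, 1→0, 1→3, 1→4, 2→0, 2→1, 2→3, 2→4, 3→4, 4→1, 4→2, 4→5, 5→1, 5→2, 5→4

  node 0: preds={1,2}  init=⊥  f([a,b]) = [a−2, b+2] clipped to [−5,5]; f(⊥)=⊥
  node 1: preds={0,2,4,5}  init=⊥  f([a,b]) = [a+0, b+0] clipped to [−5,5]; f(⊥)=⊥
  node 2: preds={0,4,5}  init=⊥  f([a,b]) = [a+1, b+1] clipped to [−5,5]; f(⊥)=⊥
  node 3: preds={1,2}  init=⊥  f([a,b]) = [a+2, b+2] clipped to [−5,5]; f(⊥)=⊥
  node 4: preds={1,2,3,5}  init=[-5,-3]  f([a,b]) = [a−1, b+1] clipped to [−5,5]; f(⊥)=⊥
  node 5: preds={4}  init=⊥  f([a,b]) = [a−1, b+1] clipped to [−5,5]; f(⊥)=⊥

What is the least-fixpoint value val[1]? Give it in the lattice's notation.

Iteration log — 21 steps:
  step 1. node 0  ⊔preds=⊥  new=⊥  stable
  step 2. node 1  ⊔preds=[-5,-3]  new=[-5,-3]  old=⊥  +wl: 0
  step 3. node 2  ⊔preds=[-5,-3]  new=[-4,-2]  old=⊥  +wl: 1
  step 4. node 3  ⊔preds=[-5,-2]  new=[-3,0]  old=⊥  +wl: 
  step 5. node 4  ⊔preds=[-5,0]  new=[-5,1]  old=[-5,-3]  +wl: 2
  step 6. node 5  ⊔preds=[-5,1]  new=[-5,2]  old=⊥  +wl: 4
  step 7. node 0  ⊔preds=[-5,-2]  new=[-5,0]  old=⊥  +wl: 
  step 8. node 1  ⊔preds=[-5,2]  new=[-5,2]  old=[-5,-3]  +wl: 0,3
  step 9. node 2  ⊔preds=[-5,2]  new=[-4,3]  old=[-4,-2]  +wl: 1
  step 10. node 4  ⊔preds=[-5,3]  new=[-5,4]  old=[-5,1]  +wl: 2,5
  step 11. node 0  ⊔preds=[-5,3]  new=[-5,5]  old=[-5,0]  +wl: 
  step 12. node 3  ⊔preds=[-5,3]  new=[-3,5]  old=[-3,0]  +wl: 4
  step 13. node 1  ⊔preds=[-5,5]  new=[-5,5]  old=[-5,2]  +wl: 0,3
  step 14. node 2  ⊔preds=[-5,5]  new=[-4,5]  old=[-4,3]  +wl: 1
  step 15. node 5  ⊔preds=[-5,4]  new=[-5,5]  old=[-5,2]  +wl: 2
  step 16. node 4  ⊔preds=[-5,5]  new=[-5,5]  old=[-5,4]  +wl: 5
  step 17. node 0  ⊔preds=[-5,5]  new=[-5,5]  stable
  step 18. node 3  ⊔preds=[-5,5]  new=[-3,5]  stable
  step 19. node 1  ⊔preds=[-5,5]  new=[-5,5]  stable
  step 20. node 2  ⊔preds=[-5,5]  new=[-4,5]  stable
  step 21. node 5  ⊔preds=[-5,5]  new=[-5,5]  stable

Least fixpoint reached:
  node 0: [-5,5]
  node 1: [-5,5]
  node 2: [-4,5]
  node 3: [-3,5]
  node 4: [-5,5]
  node 5: [-5,5]

[-5,5]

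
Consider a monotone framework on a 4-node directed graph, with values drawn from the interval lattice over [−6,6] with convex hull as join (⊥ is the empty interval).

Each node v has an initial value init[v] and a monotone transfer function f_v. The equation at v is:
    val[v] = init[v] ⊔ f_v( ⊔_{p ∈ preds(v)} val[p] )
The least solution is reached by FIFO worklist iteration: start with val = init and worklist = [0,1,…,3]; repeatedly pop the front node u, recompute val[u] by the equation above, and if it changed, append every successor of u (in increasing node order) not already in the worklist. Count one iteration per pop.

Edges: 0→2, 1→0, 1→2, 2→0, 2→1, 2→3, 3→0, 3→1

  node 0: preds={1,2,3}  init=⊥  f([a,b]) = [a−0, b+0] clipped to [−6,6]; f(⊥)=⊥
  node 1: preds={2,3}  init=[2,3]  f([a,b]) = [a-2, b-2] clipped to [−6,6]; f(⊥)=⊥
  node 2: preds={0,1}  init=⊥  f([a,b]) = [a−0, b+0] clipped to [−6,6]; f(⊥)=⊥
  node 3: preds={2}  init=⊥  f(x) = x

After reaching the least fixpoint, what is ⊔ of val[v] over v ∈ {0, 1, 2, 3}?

Worklist (27 pops):
  #1 pop 0: in=[2,3] → [2,3] (was ⊥); enqueue []
  #2 pop 1: in=⊥ → [2,3] (no change)
  #3 pop 2: in=[2,3] → [2,3] (was ⊥); enqueue [0,1]
  #4 pop 3: in=[2,3] → [2,3] (was ⊥); enqueue []
  #5 pop 0: in=[2,3] → [2,3] (no change)
  #6 pop 1: in=[2,3] → [0,3] (was [2,3]); enqueue [0,2]
  #7 pop 0: in=[0,3] → [0,3] (was [2,3]); enqueue []
  #8 pop 2: in=[0,3] → [0,3] (was [2,3]); enqueue [0,1,3]
  #9 pop 0: in=[0,3] → [0,3] (no change)
  #10 pop 1: in=[0,3] → [-2,3] (was [0,3]); enqueue [0,2]
  #11 pop 3: in=[0,3] → [0,3] (was [2,3]); enqueue [1]
  #12 pop 0: in=[-2,3] → [-2,3] (was [0,3]); enqueue []
  #13 pop 2: in=[-2,3] → [-2,3] (was [0,3]); enqueue [0,3]
  #14 pop 1: in=[-2,3] → [-4,3] (was [-2,3]); enqueue [2]
  #15 pop 0: in=[-4,3] → [-4,3] (was [-2,3]); enqueue []
  #16 pop 3: in=[-2,3] → [-2,3] (was [0,3]); enqueue [0,1]
  #17 pop 2: in=[-4,3] → [-4,3] (was [-2,3]); enqueue [3]
  #18 pop 0: in=[-4,3] → [-4,3] (no change)
  #19 pop 1: in=[-4,3] → [-6,3] (was [-4,3]); enqueue [0,2]
  #20 pop 3: in=[-4,3] → [-4,3] (was [-2,3]); enqueue [1]
  #21 pop 0: in=[-6,3] → [-6,3] (was [-4,3]); enqueue []
  #22 pop 2: in=[-6,3] → [-6,3] (was [-4,3]); enqueue [0,3]
  #23 pop 1: in=[-6,3] → [-6,3] (no change)
  #24 pop 0: in=[-6,3] → [-6,3] (no change)
  #25 pop 3: in=[-6,3] → [-6,3] (was [-4,3]); enqueue [0,1]
  #26 pop 0: in=[-6,3] → [-6,3] (no change)
  #27 pop 1: in=[-6,3] → [-6,3] (no change)

Fixpoint:
  val[0] = [-6,3]
  val[1] = [-6,3]
  val[2] = [-6,3]
  val[3] = [-6,3]

[-6,3]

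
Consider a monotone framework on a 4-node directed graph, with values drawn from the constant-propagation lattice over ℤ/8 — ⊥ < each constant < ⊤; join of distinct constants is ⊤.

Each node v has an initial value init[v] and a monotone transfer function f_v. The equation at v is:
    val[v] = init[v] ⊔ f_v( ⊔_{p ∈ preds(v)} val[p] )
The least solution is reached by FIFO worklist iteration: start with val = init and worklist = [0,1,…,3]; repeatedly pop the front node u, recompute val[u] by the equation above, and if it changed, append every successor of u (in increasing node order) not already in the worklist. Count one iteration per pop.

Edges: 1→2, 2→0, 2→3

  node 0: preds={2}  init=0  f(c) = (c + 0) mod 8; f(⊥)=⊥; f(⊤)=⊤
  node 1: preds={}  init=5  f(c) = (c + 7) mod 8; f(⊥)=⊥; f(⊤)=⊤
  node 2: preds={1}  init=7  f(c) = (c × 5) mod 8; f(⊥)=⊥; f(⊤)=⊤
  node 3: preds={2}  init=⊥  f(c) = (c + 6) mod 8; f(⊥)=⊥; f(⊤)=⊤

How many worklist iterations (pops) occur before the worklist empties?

5

Trace (5 dequeues):
  [1] u=0 | in 7 | out ⊤ | prev 0 | push {}
  [2] u=1 | in ⊥ | out 5 | ==
  [3] u=2 | in 5 | out ⊤ | prev 7 | push {0}
  [4] u=3 | in ⊤ | out ⊤ | prev ⊥ | push {}
  [5] u=0 | in ⊤ | out ⊤ | ==

Converged values:
  [0] ⊤
  [1] 5
  [2] ⊤
  [3] ⊤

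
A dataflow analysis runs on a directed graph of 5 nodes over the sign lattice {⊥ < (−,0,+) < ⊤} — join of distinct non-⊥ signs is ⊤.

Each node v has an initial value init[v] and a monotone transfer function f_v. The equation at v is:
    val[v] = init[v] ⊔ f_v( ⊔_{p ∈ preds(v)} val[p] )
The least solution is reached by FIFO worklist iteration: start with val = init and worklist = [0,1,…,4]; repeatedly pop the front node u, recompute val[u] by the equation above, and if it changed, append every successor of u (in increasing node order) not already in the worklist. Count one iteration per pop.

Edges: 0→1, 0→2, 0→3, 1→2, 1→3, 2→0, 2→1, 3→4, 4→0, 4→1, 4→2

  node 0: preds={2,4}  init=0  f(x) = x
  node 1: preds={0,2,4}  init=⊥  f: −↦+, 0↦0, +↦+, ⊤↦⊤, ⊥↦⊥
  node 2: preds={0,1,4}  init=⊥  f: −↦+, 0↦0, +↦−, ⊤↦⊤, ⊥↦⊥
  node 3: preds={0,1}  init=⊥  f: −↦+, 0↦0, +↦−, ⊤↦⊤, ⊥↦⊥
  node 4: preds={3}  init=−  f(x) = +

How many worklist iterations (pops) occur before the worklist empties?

Iteration log — 8 steps:
  step 1. node 0  ⊔preds=−  new=⊤  old=0  +wl: 
  step 2. node 1  ⊔preds=⊤  new=⊤  old=⊥  +wl: 
  step 3. node 2  ⊔preds=⊤  new=⊤  old=⊥  +wl: 0,1
  step 4. node 3  ⊔preds=⊤  new=⊤  old=⊥  +wl: 
  step 5. node 4  ⊔preds=⊤  new=⊤  old=−  +wl: 2
  step 6. node 0  ⊔preds=⊤  new=⊤  stable
  step 7. node 1  ⊔preds=⊤  new=⊤  stable
  step 8. node 2  ⊔preds=⊤  new=⊤  stable

Least fixpoint reached:
  node 0: ⊤
  node 1: ⊤
  node 2: ⊤
  node 3: ⊤
  node 4: ⊤

8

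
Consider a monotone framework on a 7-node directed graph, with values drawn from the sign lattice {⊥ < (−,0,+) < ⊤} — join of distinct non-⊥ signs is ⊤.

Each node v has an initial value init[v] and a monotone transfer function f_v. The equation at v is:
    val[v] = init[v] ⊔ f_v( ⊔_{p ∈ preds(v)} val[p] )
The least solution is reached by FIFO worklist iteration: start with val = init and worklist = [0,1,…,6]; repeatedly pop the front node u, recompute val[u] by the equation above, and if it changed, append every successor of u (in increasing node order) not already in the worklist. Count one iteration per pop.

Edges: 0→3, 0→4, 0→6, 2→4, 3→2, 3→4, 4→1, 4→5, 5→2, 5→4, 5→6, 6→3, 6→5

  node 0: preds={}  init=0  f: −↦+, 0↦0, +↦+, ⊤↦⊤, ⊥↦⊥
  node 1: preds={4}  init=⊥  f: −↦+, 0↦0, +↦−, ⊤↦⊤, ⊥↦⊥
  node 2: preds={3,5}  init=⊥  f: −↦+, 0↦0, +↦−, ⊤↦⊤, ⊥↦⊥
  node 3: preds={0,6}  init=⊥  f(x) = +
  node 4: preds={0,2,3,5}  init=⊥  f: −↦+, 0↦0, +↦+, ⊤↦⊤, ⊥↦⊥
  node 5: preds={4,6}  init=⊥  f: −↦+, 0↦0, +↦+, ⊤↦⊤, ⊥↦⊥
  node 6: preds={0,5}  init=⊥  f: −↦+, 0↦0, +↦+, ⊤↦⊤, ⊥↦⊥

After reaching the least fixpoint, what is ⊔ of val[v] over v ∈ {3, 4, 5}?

Worklist (12 pops):
  #1 pop 0: in=⊥ → 0 (no change)
  #2 pop 1: in=⊥ → ⊥ (no change)
  #3 pop 2: in=⊥ → ⊥ (no change)
  #4 pop 3: in=0 → + (was ⊥); enqueue [2]
  #5 pop 4: in=⊤ → ⊤ (was ⊥); enqueue [1]
  #6 pop 5: in=⊤ → ⊤ (was ⊥); enqueue [4]
  #7 pop 6: in=⊤ → ⊤ (was ⊥); enqueue [3,5]
  #8 pop 2: in=⊤ → ⊤ (was ⊥); enqueue []
  #9 pop 1: in=⊤ → ⊤ (was ⊥); enqueue []
  #10 pop 4: in=⊤ → ⊤ (no change)
  #11 pop 3: in=⊤ → + (no change)
  #12 pop 5: in=⊤ → ⊤ (no change)

Fixpoint:
  val[0] = 0
  val[1] = ⊤
  val[2] = ⊤
  val[3] = +
  val[4] = ⊤
  val[5] = ⊤
  val[6] = ⊤

⊤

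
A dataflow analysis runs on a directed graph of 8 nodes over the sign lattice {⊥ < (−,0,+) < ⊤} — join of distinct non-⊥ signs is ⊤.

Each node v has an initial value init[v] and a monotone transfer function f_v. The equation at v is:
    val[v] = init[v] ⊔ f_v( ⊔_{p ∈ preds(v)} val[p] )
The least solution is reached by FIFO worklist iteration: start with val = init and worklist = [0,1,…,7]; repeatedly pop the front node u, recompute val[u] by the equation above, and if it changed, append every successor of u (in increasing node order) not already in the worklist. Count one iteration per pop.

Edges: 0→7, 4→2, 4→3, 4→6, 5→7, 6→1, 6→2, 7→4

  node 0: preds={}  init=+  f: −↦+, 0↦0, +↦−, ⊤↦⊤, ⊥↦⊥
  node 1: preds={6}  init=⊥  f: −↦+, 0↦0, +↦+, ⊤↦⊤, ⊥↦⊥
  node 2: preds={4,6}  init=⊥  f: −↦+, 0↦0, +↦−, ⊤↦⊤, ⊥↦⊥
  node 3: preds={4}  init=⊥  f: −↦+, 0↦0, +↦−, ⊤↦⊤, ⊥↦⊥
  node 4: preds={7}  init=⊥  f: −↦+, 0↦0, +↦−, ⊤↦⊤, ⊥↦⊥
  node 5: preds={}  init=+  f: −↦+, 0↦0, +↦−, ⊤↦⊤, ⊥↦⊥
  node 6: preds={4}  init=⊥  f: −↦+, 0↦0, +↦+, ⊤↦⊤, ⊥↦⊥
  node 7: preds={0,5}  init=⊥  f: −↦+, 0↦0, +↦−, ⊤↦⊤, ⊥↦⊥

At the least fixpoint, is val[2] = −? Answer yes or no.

Iteration log — 14 steps:
  step 1. node 0  ⊔preds=⊥  new=+  stable
  step 2. node 1  ⊔preds=⊥  new=⊥  stable
  step 3. node 2  ⊔preds=⊥  new=⊥  stable
  step 4. node 3  ⊔preds=⊥  new=⊥  stable
  step 5. node 4  ⊔preds=⊥  new=⊥  stable
  step 6. node 5  ⊔preds=⊥  new=+  stable
  step 7. node 6  ⊔preds=⊥  new=⊥  stable
  step 8. node 7  ⊔preds=+  new=−  old=⊥  +wl: 4
  step 9. node 4  ⊔preds=−  new=+  old=⊥  +wl: 2,3,6
  step 10. node 2  ⊔preds=+  new=−  old=⊥  +wl: 
  step 11. node 3  ⊔preds=+  new=−  old=⊥  +wl: 
  step 12. node 6  ⊔preds=+  new=+  old=⊥  +wl: 1,2
  step 13. node 1  ⊔preds=+  new=+  old=⊥  +wl: 
  step 14. node 2  ⊔preds=+  new=−  stable

Least fixpoint reached:
  node 0: +
  node 1: +
  node 2: −
  node 3: −
  node 4: +
  node 5: +
  node 6: +
  node 7: −

yes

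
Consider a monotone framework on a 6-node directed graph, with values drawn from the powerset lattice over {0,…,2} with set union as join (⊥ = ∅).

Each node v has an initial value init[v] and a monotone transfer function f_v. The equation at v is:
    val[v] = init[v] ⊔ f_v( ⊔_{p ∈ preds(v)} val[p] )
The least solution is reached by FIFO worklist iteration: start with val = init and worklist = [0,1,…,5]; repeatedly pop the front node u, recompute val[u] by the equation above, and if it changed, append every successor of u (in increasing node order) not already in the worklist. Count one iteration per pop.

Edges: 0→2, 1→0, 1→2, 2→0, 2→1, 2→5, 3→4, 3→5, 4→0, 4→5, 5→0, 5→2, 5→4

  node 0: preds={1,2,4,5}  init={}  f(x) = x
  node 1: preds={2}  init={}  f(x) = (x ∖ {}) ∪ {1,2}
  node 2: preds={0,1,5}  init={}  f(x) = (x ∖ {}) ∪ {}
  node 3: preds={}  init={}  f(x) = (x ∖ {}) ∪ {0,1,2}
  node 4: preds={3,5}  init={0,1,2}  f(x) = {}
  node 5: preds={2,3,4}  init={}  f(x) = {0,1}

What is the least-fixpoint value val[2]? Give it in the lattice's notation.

Worklist (11 pops):
  #1 pop 0: in={0,1,2} → {0,1,2} (was {}); enqueue []
  #2 pop 1: in={} → {1,2} (was {}); enqueue [0]
  #3 pop 2: in={0,1,2} → {0,1,2} (was {}); enqueue [1]
  #4 pop 3: in={} → {0,1,2} (was {}); enqueue []
  #5 pop 4: in={0,1,2} → {0,1,2} (no change)
  #6 pop 5: in={0,1,2} → {0,1} (was {}); enqueue [2,4]
  #7 pop 0: in={0,1,2} → {0,1,2} (no change)
  #8 pop 1: in={0,1,2} → {0,1,2} (was {1,2}); enqueue [0]
  #9 pop 2: in={0,1,2} → {0,1,2} (no change)
  #10 pop 4: in={0,1,2} → {0,1,2} (no change)
  #11 pop 0: in={0,1,2} → {0,1,2} (no change)

Fixpoint:
  val[0] = {0,1,2}
  val[1] = {0,1,2}
  val[2] = {0,1,2}
  val[3] = {0,1,2}
  val[4] = {0,1,2}
  val[5] = {0,1}

{0,1,2}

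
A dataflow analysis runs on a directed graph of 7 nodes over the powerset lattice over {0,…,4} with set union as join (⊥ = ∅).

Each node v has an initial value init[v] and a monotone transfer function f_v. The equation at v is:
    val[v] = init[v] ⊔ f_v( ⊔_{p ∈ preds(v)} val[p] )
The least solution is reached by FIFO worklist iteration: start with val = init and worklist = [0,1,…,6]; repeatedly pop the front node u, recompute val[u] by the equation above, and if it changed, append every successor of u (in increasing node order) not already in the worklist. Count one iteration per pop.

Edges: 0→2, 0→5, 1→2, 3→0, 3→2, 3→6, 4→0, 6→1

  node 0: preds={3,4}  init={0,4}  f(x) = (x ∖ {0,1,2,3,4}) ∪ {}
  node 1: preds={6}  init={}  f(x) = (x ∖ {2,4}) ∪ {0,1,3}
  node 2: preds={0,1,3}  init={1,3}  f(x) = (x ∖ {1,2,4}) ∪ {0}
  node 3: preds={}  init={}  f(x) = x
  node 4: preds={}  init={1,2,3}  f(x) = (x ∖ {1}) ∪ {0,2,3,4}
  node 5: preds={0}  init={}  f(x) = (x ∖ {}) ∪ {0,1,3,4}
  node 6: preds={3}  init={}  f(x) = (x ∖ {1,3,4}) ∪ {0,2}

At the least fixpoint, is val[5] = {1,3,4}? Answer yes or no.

Trace (9 dequeues):
  [1] u=0 | in {1,2,3} | out {0,4} | ==
  [2] u=1 | in {} | out {0,1,3} | prev {} | push {}
  [3] u=2 | in {0,1,3,4} | out {0,1,3} | prev {1,3} | push {}
  [4] u=3 | in {} | out {} | ==
  [5] u=4 | in {} | out {0,1,2,3,4} | prev {1,2,3} | push {0}
  [6] u=5 | in {0,4} | out {0,1,3,4} | prev {} | push {}
  [7] u=6 | in {} | out {0,2} | prev {} | push {1}
  [8] u=0 | in {0,1,2,3,4} | out {0,4} | ==
  [9] u=1 | in {0,2} | out {0,1,3} | ==

Converged values:
  [0] {0,4}
  [1] {0,1,3}
  [2] {0,1,3}
  [3] {}
  [4] {0,1,2,3,4}
  [5] {0,1,3,4}
  [6] {0,2}

no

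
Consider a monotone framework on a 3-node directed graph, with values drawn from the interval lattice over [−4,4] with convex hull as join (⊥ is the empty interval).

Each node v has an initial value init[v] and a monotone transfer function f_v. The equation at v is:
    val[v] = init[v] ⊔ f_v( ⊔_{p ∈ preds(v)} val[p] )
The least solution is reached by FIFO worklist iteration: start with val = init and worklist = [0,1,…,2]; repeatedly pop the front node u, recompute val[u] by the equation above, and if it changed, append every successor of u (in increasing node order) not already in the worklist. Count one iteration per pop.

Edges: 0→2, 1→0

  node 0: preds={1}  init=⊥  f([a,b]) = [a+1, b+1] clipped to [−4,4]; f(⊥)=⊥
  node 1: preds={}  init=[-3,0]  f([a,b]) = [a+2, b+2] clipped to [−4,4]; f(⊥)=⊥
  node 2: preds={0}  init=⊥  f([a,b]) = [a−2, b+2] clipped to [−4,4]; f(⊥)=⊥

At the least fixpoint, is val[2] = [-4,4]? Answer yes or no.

no

Worklist (3 pops):
  #1 pop 0: in=[-3,0] → [-2,1] (was ⊥); enqueue []
  #2 pop 1: in=⊥ → [-3,0] (no change)
  #3 pop 2: in=[-2,1] → [-4,3] (was ⊥); enqueue []

Fixpoint:
  val[0] = [-2,1]
  val[1] = [-3,0]
  val[2] = [-4,3]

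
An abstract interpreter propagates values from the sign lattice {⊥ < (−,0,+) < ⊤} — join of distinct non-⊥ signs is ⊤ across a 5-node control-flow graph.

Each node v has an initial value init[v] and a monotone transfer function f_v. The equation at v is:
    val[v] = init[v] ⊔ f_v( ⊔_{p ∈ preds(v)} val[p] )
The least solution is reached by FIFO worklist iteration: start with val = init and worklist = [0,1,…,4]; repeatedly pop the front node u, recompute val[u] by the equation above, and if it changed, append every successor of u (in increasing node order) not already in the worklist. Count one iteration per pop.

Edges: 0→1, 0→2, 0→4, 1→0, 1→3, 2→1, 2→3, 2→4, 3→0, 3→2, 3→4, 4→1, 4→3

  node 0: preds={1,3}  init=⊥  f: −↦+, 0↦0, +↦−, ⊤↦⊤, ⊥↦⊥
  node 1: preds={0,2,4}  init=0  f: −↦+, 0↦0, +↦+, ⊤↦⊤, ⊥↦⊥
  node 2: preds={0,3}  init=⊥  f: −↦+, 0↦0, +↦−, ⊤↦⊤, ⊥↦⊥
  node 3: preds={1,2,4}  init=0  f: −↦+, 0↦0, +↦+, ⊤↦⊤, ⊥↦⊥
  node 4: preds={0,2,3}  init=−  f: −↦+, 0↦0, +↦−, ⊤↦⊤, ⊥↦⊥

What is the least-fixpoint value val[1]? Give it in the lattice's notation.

⊤

Trace (11 dequeues):
  [1] u=0 | in 0 | out 0 | prev ⊥ | push {}
  [2] u=1 | in ⊤ | out ⊤ | prev 0 | push {0}
  [3] u=2 | in 0 | out 0 | prev ⊥ | push {1}
  [4] u=3 | in ⊤ | out ⊤ | prev 0 | push {2}
  [5] u=4 | in ⊤ | out ⊤ | prev − | push {3}
  [6] u=0 | in ⊤ | out ⊤ | prev 0 | push {4}
  [7] u=1 | in ⊤ | out ⊤ | ==
  [8] u=2 | in ⊤ | out ⊤ | prev 0 | push {1}
  [9] u=3 | in ⊤ | out ⊤ | ==
  [10] u=4 | in ⊤ | out ⊤ | ==
  [11] u=1 | in ⊤ | out ⊤ | ==

Converged values:
  [0] ⊤
  [1] ⊤
  [2] ⊤
  [3] ⊤
  [4] ⊤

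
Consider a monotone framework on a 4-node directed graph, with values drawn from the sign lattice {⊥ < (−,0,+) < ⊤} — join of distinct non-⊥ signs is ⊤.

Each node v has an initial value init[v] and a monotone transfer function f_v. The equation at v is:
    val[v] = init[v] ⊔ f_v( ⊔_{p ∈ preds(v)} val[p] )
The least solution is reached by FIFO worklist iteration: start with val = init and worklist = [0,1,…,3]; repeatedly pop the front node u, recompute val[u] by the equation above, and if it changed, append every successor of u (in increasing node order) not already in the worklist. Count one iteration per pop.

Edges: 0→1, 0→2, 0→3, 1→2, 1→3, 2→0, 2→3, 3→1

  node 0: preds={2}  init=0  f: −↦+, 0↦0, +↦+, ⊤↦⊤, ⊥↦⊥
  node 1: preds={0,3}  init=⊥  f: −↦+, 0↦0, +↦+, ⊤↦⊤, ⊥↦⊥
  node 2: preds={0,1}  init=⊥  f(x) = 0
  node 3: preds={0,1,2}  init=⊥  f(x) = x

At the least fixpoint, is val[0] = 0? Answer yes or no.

yes

Worklist (6 pops):
  #1 pop 0: in=⊥ → 0 (no change)
  #2 pop 1: in=0 → 0 (was ⊥); enqueue []
  #3 pop 2: in=0 → 0 (was ⊥); enqueue [0]
  #4 pop 3: in=0 → 0 (was ⊥); enqueue [1]
  #5 pop 0: in=0 → 0 (no change)
  #6 pop 1: in=0 → 0 (no change)

Fixpoint:
  val[0] = 0
  val[1] = 0
  val[2] = 0
  val[3] = 0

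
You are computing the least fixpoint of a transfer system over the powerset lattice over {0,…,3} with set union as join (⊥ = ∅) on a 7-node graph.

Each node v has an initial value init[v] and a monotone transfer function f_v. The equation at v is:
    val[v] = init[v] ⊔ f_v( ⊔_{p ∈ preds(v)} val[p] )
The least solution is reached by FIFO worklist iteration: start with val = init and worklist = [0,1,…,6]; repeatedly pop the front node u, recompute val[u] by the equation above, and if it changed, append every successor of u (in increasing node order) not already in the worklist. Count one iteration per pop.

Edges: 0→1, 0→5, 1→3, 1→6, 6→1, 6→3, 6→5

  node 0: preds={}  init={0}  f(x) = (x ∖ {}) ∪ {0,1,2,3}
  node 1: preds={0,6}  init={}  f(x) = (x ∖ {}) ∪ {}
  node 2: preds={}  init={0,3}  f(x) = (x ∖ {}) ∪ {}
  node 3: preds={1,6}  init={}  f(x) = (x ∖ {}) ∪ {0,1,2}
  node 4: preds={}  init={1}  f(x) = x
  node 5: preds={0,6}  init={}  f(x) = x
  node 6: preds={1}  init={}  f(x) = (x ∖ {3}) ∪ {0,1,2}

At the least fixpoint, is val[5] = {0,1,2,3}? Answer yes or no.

yes

Trace (10 dequeues):
  [1] u=0 | in {} | out {0,1,2,3} | prev {0} | push {}
  [2] u=1 | in {0,1,2,3} | out {0,1,2,3} | prev {} | push {}
  [3] u=2 | in {} | out {0,3} | ==
  [4] u=3 | in {0,1,2,3} | out {0,1,2,3} | prev {} | push {}
  [5] u=4 | in {} | out {1} | ==
  [6] u=5 | in {0,1,2,3} | out {0,1,2,3} | prev {} | push {}
  [7] u=6 | in {0,1,2,3} | out {0,1,2} | prev {} | push {1,3,5}
  [8] u=1 | in {0,1,2,3} | out {0,1,2,3} | ==
  [9] u=3 | in {0,1,2,3} | out {0,1,2,3} | ==
  [10] u=5 | in {0,1,2,3} | out {0,1,2,3} | ==

Converged values:
  [0] {0,1,2,3}
  [1] {0,1,2,3}
  [2] {0,3}
  [3] {0,1,2,3}
  [4] {1}
  [5] {0,1,2,3}
  [6] {0,1,2}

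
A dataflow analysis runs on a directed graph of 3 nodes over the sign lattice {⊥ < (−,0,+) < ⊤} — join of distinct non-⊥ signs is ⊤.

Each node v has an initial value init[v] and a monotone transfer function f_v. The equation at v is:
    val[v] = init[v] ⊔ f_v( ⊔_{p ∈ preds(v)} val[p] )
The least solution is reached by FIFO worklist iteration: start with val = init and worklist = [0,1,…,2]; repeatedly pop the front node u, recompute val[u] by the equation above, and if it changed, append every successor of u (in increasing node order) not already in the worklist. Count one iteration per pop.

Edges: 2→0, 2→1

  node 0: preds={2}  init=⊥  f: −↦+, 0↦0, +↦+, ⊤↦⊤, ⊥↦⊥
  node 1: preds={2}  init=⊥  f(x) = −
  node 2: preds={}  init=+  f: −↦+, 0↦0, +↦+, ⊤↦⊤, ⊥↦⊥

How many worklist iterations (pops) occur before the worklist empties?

3

Trace (3 dequeues):
  [1] u=0 | in + | out + | prev ⊥ | push {}
  [2] u=1 | in + | out − | prev ⊥ | push {}
  [3] u=2 | in ⊥ | out + | ==

Converged values:
  [0] +
  [1] −
  [2] +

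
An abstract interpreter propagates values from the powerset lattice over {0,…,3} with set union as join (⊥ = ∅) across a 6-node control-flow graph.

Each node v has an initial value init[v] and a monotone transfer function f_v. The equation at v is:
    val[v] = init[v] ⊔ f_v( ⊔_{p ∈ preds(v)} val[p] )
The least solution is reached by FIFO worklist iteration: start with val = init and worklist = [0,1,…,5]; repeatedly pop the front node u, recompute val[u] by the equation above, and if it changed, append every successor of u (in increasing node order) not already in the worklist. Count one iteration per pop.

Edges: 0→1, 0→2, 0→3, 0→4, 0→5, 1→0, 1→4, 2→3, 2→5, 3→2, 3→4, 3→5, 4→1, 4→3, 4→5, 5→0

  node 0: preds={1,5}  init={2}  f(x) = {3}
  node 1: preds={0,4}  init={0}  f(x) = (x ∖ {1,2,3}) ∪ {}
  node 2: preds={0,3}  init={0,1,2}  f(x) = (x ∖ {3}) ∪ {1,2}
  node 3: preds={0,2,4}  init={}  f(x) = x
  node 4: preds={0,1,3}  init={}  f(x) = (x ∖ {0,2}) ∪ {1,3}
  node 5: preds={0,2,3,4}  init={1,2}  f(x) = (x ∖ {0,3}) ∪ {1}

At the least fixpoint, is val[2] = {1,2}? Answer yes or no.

Trace (9 dequeues):
  [1] u=0 | in {0,1,2} | out {2,3} | prev {2} | push {}
  [2] u=1 | in {2,3} | out {0} | ==
  [3] u=2 | in {2,3} | out {0,1,2} | ==
  [4] u=3 | in {0,1,2,3} | out {0,1,2,3} | prev {} | push {2}
  [5] u=4 | in {0,1,2,3} | out {1,3} | prev {} | push {1,3}
  [6] u=5 | in {0,1,2,3} | out {1,2} | ==
  [7] u=2 | in {0,1,2,3} | out {0,1,2} | ==
  [8] u=1 | in {1,2,3} | out {0} | ==
  [9] u=3 | in {0,1,2,3} | out {0,1,2,3} | ==

Converged values:
  [0] {2,3}
  [1] {0}
  [2] {0,1,2}
  [3] {0,1,2,3}
  [4] {1,3}
  [5] {1,2}

no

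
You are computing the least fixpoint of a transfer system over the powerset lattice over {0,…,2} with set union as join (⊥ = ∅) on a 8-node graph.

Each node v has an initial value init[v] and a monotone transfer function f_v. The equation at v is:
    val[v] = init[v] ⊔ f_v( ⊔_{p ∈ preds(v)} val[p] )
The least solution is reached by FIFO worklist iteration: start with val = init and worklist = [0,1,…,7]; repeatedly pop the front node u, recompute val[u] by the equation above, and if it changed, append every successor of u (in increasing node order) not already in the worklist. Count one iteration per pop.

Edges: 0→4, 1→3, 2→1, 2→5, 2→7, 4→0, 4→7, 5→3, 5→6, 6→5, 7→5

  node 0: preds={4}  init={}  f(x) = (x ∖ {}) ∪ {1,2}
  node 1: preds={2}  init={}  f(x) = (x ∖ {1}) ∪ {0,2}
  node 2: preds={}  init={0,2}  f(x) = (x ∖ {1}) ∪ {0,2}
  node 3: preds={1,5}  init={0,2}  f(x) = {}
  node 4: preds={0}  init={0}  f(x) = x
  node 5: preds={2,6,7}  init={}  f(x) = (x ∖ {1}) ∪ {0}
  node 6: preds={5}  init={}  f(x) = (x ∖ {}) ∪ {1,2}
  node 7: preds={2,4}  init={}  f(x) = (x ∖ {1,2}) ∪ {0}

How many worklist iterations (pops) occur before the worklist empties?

Worklist (11 pops):
  #1 pop 0: in={0} → {0,1,2} (was {}); enqueue []
  #2 pop 1: in={0,2} → {0,2} (was {}); enqueue []
  #3 pop 2: in={} → {0,2} (no change)
  #4 pop 3: in={0,2} → {0,2} (no change)
  #5 pop 4: in={0,1,2} → {0,1,2} (was {0}); enqueue [0]
  #6 pop 5: in={0,2} → {0,2} (was {}); enqueue [3]
  #7 pop 6: in={0,2} → {0,1,2} (was {}); enqueue [5]
  #8 pop 7: in={0,1,2} → {0} (was {}); enqueue []
  #9 pop 0: in={0,1,2} → {0,1,2} (no change)
  #10 pop 3: in={0,2} → {0,2} (no change)
  #11 pop 5: in={0,1,2} → {0,2} (no change)

Fixpoint:
  val[0] = {0,1,2}
  val[1] = {0,2}
  val[2] = {0,2}
  val[3] = {0,2}
  val[4] = {0,1,2}
  val[5] = {0,2}
  val[6] = {0,1,2}
  val[7] = {0}

11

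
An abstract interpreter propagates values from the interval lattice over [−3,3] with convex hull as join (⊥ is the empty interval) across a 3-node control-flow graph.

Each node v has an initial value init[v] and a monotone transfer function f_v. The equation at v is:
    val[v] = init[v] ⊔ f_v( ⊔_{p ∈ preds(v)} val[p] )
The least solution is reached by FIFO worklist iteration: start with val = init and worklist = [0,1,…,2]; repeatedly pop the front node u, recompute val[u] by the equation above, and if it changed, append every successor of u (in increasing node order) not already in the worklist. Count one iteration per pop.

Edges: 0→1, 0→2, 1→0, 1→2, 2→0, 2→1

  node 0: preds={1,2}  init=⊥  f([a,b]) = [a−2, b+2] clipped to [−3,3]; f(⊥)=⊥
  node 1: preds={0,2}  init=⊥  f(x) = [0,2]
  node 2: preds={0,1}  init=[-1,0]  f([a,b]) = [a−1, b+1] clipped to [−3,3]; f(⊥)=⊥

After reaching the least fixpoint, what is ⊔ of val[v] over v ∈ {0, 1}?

[-3,3]

Iteration log — 6 steps:
  step 1. node 0  ⊔preds=[-1,0]  new=[-3,2]  old=⊥  +wl: 
  step 2. node 1  ⊔preds=[-3,2]  new=[0,2]  old=⊥  +wl: 0
  step 3. node 2  ⊔preds=[-3,2]  new=[-3,3]  old=[-1,0]  +wl: 1
  step 4. node 0  ⊔preds=[-3,3]  new=[-3,3]  old=[-3,2]  +wl: 2
  step 5. node 1  ⊔preds=[-3,3]  new=[0,2]  stable
  step 6. node 2  ⊔preds=[-3,3]  new=[-3,3]  stable

Least fixpoint reached:
  node 0: [-3,3]
  node 1: [0,2]
  node 2: [-3,3]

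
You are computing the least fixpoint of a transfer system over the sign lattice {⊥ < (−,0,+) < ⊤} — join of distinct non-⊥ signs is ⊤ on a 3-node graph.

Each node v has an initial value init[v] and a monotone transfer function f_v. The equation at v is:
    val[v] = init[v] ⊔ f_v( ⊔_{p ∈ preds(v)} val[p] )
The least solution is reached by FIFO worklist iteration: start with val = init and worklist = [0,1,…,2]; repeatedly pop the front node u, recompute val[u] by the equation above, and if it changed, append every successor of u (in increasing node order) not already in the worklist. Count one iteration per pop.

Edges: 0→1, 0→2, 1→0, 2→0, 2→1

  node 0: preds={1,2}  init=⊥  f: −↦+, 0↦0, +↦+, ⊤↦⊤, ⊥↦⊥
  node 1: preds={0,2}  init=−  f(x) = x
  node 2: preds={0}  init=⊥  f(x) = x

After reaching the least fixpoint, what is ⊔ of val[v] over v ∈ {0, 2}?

Worklist (8 pops):
  #1 pop 0: in=− → + (was ⊥); enqueue []
  #2 pop 1: in=+ → ⊤ (was −); enqueue [0]
  #3 pop 2: in=+ → + (was ⊥); enqueue [1]
  #4 pop 0: in=⊤ → ⊤ (was +); enqueue [2]
  #5 pop 1: in=⊤ → ⊤ (no change)
  #6 pop 2: in=⊤ → ⊤ (was +); enqueue [0,1]
  #7 pop 0: in=⊤ → ⊤ (no change)
  #8 pop 1: in=⊤ → ⊤ (no change)

Fixpoint:
  val[0] = ⊤
  val[1] = ⊤
  val[2] = ⊤

⊤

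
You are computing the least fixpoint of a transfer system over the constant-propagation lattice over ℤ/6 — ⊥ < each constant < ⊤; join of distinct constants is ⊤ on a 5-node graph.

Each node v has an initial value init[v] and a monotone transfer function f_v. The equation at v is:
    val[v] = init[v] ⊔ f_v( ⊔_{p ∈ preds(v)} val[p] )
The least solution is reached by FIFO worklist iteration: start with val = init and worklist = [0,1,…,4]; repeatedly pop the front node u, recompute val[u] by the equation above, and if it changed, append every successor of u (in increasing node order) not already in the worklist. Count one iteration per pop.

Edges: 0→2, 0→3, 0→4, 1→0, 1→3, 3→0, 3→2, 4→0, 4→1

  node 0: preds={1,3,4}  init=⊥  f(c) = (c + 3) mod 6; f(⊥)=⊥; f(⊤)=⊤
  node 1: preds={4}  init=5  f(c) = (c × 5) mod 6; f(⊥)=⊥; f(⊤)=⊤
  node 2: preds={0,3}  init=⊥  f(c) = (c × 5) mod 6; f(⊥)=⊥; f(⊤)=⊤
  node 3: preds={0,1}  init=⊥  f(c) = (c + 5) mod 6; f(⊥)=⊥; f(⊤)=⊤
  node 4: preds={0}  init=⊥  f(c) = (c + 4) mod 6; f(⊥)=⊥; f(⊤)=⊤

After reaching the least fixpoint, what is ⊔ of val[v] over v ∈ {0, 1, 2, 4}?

Trace (12 dequeues):
  [1] u=0 | in 5 | out 2 | prev ⊥ | push {}
  [2] u=1 | in ⊥ | out 5 | ==
  [3] u=2 | in 2 | out 4 | prev ⊥ | push {}
  [4] u=3 | in ⊤ | out ⊤ | prev ⊥ | push {0,2}
  [5] u=4 | in 2 | out 0 | prev ⊥ | push {1}
  [6] u=0 | in ⊤ | out ⊤ | prev 2 | push {3,4}
  [7] u=2 | in ⊤ | out ⊤ | prev 4 | push {}
  [8] u=1 | in 0 | out ⊤ | prev 5 | push {0}
  [9] u=3 | in ⊤ | out ⊤ | ==
  [10] u=4 | in ⊤ | out ⊤ | prev 0 | push {1}
  [11] u=0 | in ⊤ | out ⊤ | ==
  [12] u=1 | in ⊤ | out ⊤ | ==

Converged values:
  [0] ⊤
  [1] ⊤
  [2] ⊤
  [3] ⊤
  [4] ⊤

⊤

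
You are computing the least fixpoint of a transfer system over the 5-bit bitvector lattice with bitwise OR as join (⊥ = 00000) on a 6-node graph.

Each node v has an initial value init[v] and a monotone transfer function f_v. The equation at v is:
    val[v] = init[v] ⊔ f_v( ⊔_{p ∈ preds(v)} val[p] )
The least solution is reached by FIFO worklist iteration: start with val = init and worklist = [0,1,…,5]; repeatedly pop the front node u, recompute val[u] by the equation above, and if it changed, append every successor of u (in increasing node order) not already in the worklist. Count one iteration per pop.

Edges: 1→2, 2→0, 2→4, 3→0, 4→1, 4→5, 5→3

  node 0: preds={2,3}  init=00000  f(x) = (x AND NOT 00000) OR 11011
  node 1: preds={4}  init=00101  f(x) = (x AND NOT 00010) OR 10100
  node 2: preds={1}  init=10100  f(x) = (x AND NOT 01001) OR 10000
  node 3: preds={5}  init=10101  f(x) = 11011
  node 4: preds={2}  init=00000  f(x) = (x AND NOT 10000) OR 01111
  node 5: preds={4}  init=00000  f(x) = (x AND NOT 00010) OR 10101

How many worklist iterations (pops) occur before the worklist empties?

Worklist (10 pops):
  #1 pop 0: in=10101 → 11111 (was 00000); enqueue []
  #2 pop 1: in=00000 → 10101 (was 00101); enqueue []
  #3 pop 2: in=10101 → 10100 (no change)
  #4 pop 3: in=00000 → 11111 (was 10101); enqueue [0]
  #5 pop 4: in=10100 → 01111 (was 00000); enqueue [1]
  #6 pop 5: in=01111 → 11101 (was 00000); enqueue [3]
  #7 pop 0: in=11111 → 11111 (no change)
  #8 pop 1: in=01111 → 11101 (was 10101); enqueue [2]
  #9 pop 3: in=11101 → 11111 (no change)
  #10 pop 2: in=11101 → 10100 (no change)

Fixpoint:
  val[0] = 11111
  val[1] = 11101
  val[2] = 10100
  val[3] = 11111
  val[4] = 01111
  val[5] = 11101

10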